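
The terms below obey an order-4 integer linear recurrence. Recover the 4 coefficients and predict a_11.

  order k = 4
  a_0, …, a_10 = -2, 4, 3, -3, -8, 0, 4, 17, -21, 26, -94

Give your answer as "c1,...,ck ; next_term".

-1,1,-3,1 ; 200

  a_4 = -1·-3 + 1·3 + -3·4 + 1·-2 = -8
  a_5 = -1·-8 + 1·-3 + -3·3 + 1·4 = 0
  a_6 = -1·0 + 1·-8 + -3·-3 + 1·3 = 4
  a_7 = -1·4 + 1·0 + -3·-8 + 1·-3 = 17
  a_8 = -1·17 + 1·4 + -3·0 + 1·-8 = -21
  a_9 = -1·-21 + 1·17 + -3·4 + 1·0 = 26
  a_10 = -1·26 + 1·-21 + -3·17 + 1·4 = -94
  a_11 = -1·-94 + 1·26 + -3·-21 + 1·17 = 200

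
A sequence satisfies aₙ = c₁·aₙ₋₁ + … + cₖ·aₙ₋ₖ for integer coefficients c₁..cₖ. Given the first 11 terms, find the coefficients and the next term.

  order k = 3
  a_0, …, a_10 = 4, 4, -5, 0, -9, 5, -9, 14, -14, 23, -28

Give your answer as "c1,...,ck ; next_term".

  a_3 = 0·-5 + 1·4 + -1·4 = 0
  a_4 = 0·0 + 1·-5 + -1·4 = -9
  a_5 = 0·-9 + 1·0 + -1·-5 = 5
  a_6 = 0·5 + 1·-9 + -1·0 = -9
  a_7 = 0·-9 + 1·5 + -1·-9 = 14
  a_8 = 0·14 + 1·-9 + -1·5 = -14
  a_9 = 0·-14 + 1·14 + -1·-9 = 23
  a_10 = 0·23 + 1·-14 + -1·14 = -28
  a_11 = 0·-28 + 1·23 + -1·-14 = 37

0,1,-1 ; 37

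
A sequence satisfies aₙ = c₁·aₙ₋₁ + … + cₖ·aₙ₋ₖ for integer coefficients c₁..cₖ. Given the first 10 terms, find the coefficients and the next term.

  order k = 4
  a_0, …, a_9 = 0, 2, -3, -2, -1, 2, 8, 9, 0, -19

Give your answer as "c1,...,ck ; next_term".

  a_4 = 1·-2 + -1·-3 + -1·2 + -1·0 = -1
  a_5 = 1·-1 + -1·-2 + -1·-3 + -1·2 = 2
  a_6 = 1·2 + -1·-1 + -1·-2 + -1·-3 = 8
  a_7 = 1·8 + -1·2 + -1·-1 + -1·-2 = 9
  a_8 = 1·9 + -1·8 + -1·2 + -1·-1 = 0
  a_9 = 1·0 + -1·9 + -1·8 + -1·2 = -19
  a_10 = 1·-19 + -1·0 + -1·9 + -1·8 = -36

1,-1,-1,-1 ; -36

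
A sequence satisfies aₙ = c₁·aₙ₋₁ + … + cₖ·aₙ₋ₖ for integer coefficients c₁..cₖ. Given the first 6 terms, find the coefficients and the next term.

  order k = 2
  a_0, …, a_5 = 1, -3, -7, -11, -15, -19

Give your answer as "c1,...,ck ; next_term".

2,-1 ; -23

  a_2 = 2·-3 + -1·1 = -7
  a_3 = 2·-7 + -1·-3 = -11
  a_4 = 2·-11 + -1·-7 = -15
  a_5 = 2·-15 + -1·-11 = -19
  a_6 = 2·-19 + -1·-15 = -23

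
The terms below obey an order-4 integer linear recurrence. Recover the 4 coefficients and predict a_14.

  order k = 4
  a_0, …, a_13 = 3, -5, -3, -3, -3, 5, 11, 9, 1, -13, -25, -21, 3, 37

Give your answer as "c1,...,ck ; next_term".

  a_4 = 1·-3 + -1·-3 + 0·-5 + -1·3 = -3
  a_5 = 1·-3 + -1·-3 + 0·-3 + -1·-5 = 5
  a_6 = 1·5 + -1·-3 + 0·-3 + -1·-3 = 11
  a_7 = 1·11 + -1·5 + 0·-3 + -1·-3 = 9
  a_8 = 1·9 + -1·11 + 0·5 + -1·-3 = 1
  a_9 = 1·1 + -1·9 + 0·11 + -1·5 = -13
  a_10 = 1·-13 + -1·1 + 0·9 + -1·11 = -25
  a_11 = 1·-25 + -1·-13 + 0·1 + -1·9 = -21
  a_12 = 1·-21 + -1·-25 + 0·-13 + -1·1 = 3
  a_13 = 1·3 + -1·-21 + 0·-25 + -1·-13 = 37
  a_14 = 1·37 + -1·3 + 0·-21 + -1·-25 = 59

1,-1,0,-1 ; 59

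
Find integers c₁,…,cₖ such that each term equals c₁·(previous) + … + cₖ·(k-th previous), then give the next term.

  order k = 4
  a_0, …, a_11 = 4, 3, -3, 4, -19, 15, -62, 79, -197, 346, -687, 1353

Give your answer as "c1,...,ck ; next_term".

  a_4 = 0·4 + 3·-3 + -2·3 + -1·4 = -19
  a_5 = 0·-19 + 3·4 + -2·-3 + -1·3 = 15
  a_6 = 0·15 + 3·-19 + -2·4 + -1·-3 = -62
  a_7 = 0·-62 + 3·15 + -2·-19 + -1·4 = 79
  a_8 = 0·79 + 3·-62 + -2·15 + -1·-19 = -197
  a_9 = 0·-197 + 3·79 + -2·-62 + -1·15 = 346
  a_10 = 0·346 + 3·-197 + -2·79 + -1·-62 = -687
  a_11 = 0·-687 + 3·346 + -2·-197 + -1·79 = 1353
  a_12 = 0·1353 + 3·-687 + -2·346 + -1·-197 = -2556

0,3,-2,-1 ; -2556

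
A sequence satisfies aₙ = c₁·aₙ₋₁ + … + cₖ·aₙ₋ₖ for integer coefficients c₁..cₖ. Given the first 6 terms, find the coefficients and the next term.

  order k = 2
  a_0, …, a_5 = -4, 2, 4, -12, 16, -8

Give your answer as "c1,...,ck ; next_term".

-2,-2 ; -16

  a_2 = -2·2 + -2·-4 = 4
  a_3 = -2·4 + -2·2 = -12
  a_4 = -2·-12 + -2·4 = 16
  a_5 = -2·16 + -2·-12 = -8
  a_6 = -2·-8 + -2·16 = -16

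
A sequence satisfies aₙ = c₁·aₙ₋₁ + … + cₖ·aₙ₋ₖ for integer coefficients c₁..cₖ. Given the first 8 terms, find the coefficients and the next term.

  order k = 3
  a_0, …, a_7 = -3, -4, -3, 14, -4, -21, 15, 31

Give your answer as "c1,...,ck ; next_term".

-1,-2,-1 ; -40

  a_3 = -1·-3 + -2·-4 + -1·-3 = 14
  a_4 = -1·14 + -2·-3 + -1·-4 = -4
  a_5 = -1·-4 + -2·14 + -1·-3 = -21
  a_6 = -1·-21 + -2·-4 + -1·14 = 15
  a_7 = -1·15 + -2·-21 + -1·-4 = 31
  a_8 = -1·31 + -2·15 + -1·-21 = -40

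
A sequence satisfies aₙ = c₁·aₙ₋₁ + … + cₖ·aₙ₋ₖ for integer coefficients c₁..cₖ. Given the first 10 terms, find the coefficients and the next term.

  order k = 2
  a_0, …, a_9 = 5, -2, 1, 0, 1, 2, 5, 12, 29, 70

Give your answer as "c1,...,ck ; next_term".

2,1 ; 169

  a_2 = 2·-2 + 1·5 = 1
  a_3 = 2·1 + 1·-2 = 0
  a_4 = 2·0 + 1·1 = 1
  a_5 = 2·1 + 1·0 = 2
  a_6 = 2·2 + 1·1 = 5
  a_7 = 2·5 + 1·2 = 12
  a_8 = 2·12 + 1·5 = 29
  a_9 = 2·29 + 1·12 = 70
  a_10 = 2·70 + 1·29 = 169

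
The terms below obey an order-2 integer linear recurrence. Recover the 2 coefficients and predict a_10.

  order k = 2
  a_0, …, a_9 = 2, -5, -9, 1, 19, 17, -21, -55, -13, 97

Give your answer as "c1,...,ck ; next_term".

  a_2 = 1·-5 + -2·2 = -9
  a_3 = 1·-9 + -2·-5 = 1
  a_4 = 1·1 + -2·-9 = 19
  a_5 = 1·19 + -2·1 = 17
  a_6 = 1·17 + -2·19 = -21
  a_7 = 1·-21 + -2·17 = -55
  a_8 = 1·-55 + -2·-21 = -13
  a_9 = 1·-13 + -2·-55 = 97
  a_10 = 1·97 + -2·-13 = 123

1,-2 ; 123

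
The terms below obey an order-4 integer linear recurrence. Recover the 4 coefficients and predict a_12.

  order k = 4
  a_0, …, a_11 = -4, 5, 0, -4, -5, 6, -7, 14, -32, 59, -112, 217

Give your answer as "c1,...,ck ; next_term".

  a_4 = -1·-4 + 1·0 + -1·5 + 1·-4 = -5
  a_5 = -1·-5 + 1·-4 + -1·0 + 1·5 = 6
  a_6 = -1·6 + 1·-5 + -1·-4 + 1·0 = -7
  a_7 = -1·-7 + 1·6 + -1·-5 + 1·-4 = 14
  a_8 = -1·14 + 1·-7 + -1·6 + 1·-5 = -32
  a_9 = -1·-32 + 1·14 + -1·-7 + 1·6 = 59
  a_10 = -1·59 + 1·-32 + -1·14 + 1·-7 = -112
  a_11 = -1·-112 + 1·59 + -1·-32 + 1·14 = 217
  a_12 = -1·217 + 1·-112 + -1·59 + 1·-32 = -420

-1,1,-1,1 ; -420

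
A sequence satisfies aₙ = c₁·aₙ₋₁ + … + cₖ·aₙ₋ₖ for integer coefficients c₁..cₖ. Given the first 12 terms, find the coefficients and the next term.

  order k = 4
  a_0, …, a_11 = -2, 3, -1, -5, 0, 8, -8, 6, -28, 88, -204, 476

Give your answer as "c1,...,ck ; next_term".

-2,0,-2,2 ; -1184

  a_4 = -2·-5 + 0·-1 + -2·3 + 2·-2 = 0
  a_5 = -2·0 + 0·-5 + -2·-1 + 2·3 = 8
  a_6 = -2·8 + 0·0 + -2·-5 + 2·-1 = -8
  a_7 = -2·-8 + 0·8 + -2·0 + 2·-5 = 6
  a_8 = -2·6 + 0·-8 + -2·8 + 2·0 = -28
  a_9 = -2·-28 + 0·6 + -2·-8 + 2·8 = 88
  a_10 = -2·88 + 0·-28 + -2·6 + 2·-8 = -204
  a_11 = -2·-204 + 0·88 + -2·-28 + 2·6 = 476
  a_12 = -2·476 + 0·-204 + -2·88 + 2·-28 = -1184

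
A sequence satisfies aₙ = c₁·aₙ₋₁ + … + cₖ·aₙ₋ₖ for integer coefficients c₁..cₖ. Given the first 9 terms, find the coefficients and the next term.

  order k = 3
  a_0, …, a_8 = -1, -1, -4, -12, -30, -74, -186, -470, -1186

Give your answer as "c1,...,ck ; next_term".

  a_3 = 3·-4 + -2·-1 + 2·-1 = -12
  a_4 = 3·-12 + -2·-4 + 2·-1 = -30
  a_5 = 3·-30 + -2·-12 + 2·-4 = -74
  a_6 = 3·-74 + -2·-30 + 2·-12 = -186
  a_7 = 3·-186 + -2·-74 + 2·-30 = -470
  a_8 = 3·-470 + -2·-186 + 2·-74 = -1186
  a_9 = 3·-1186 + -2·-470 + 2·-186 = -2990

3,-2,2 ; -2990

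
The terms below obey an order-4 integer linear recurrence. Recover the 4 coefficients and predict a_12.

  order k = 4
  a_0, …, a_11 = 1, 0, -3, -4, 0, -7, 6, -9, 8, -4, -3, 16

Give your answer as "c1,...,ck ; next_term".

-1,1,1,-1 ; -31

  a_4 = -1·-4 + 1·-3 + 1·0 + -1·1 = 0
  a_5 = -1·0 + 1·-4 + 1·-3 + -1·0 = -7
  a_6 = -1·-7 + 1·0 + 1·-4 + -1·-3 = 6
  a_7 = -1·6 + 1·-7 + 1·0 + -1·-4 = -9
  a_8 = -1·-9 + 1·6 + 1·-7 + -1·0 = 8
  a_9 = -1·8 + 1·-9 + 1·6 + -1·-7 = -4
  a_10 = -1·-4 + 1·8 + 1·-9 + -1·6 = -3
  a_11 = -1·-3 + 1·-4 + 1·8 + -1·-9 = 16
  a_12 = -1·16 + 1·-3 + 1·-4 + -1·8 = -31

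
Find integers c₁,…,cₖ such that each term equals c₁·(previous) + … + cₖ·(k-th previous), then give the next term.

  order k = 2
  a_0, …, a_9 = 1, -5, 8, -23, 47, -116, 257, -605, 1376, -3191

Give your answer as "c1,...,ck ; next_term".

-1,3 ; 7319

  a_2 = -1·-5 + 3·1 = 8
  a_3 = -1·8 + 3·-5 = -23
  a_4 = -1·-23 + 3·8 = 47
  a_5 = -1·47 + 3·-23 = -116
  a_6 = -1·-116 + 3·47 = 257
  a_7 = -1·257 + 3·-116 = -605
  a_8 = -1·-605 + 3·257 = 1376
  a_9 = -1·1376 + 3·-605 = -3191
  a_10 = -1·-3191 + 3·1376 = 7319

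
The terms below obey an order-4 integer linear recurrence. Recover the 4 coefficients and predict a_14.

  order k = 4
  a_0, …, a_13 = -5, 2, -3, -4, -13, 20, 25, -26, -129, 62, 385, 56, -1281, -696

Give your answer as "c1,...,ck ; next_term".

0,-2,-2,3 ; 3605

  a_4 = 0·-4 + -2·-3 + -2·2 + 3·-5 = -13
  a_5 = 0·-13 + -2·-4 + -2·-3 + 3·2 = 20
  a_6 = 0·20 + -2·-13 + -2·-4 + 3·-3 = 25
  a_7 = 0·25 + -2·20 + -2·-13 + 3·-4 = -26
  a_8 = 0·-26 + -2·25 + -2·20 + 3·-13 = -129
  a_9 = 0·-129 + -2·-26 + -2·25 + 3·20 = 62
  a_10 = 0·62 + -2·-129 + -2·-26 + 3·25 = 385
  a_11 = 0·385 + -2·62 + -2·-129 + 3·-26 = 56
  a_12 = 0·56 + -2·385 + -2·62 + 3·-129 = -1281
  a_13 = 0·-1281 + -2·56 + -2·385 + 3·62 = -696
  a_14 = 0·-696 + -2·-1281 + -2·56 + 3·385 = 3605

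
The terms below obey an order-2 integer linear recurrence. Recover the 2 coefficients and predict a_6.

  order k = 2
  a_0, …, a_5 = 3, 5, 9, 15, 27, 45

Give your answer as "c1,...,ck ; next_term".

  a_2 = 0·5 + 3·3 = 9
  a_3 = 0·9 + 3·5 = 15
  a_4 = 0·15 + 3·9 = 27
  a_5 = 0·27 + 3·15 = 45
  a_6 = 0·45 + 3·27 = 81

0,3 ; 81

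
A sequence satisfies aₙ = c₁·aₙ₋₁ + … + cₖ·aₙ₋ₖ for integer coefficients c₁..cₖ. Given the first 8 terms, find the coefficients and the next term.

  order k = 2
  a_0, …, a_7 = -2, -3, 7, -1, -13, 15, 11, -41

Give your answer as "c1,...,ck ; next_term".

  a_2 = -1·-3 + -2·-2 = 7
  a_3 = -1·7 + -2·-3 = -1
  a_4 = -1·-1 + -2·7 = -13
  a_5 = -1·-13 + -2·-1 = 15
  a_6 = -1·15 + -2·-13 = 11
  a_7 = -1·11 + -2·15 = -41
  a_8 = -1·-41 + -2·11 = 19

-1,-2 ; 19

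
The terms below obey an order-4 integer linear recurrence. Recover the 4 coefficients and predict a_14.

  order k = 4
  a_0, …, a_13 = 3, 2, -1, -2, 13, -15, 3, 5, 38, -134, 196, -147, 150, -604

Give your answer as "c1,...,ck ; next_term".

-2,-2,-1,3 ; 1643

  a_4 = -2·-2 + -2·-1 + -1·2 + 3·3 = 13
  a_5 = -2·13 + -2·-2 + -1·-1 + 3·2 = -15
  a_6 = -2·-15 + -2·13 + -1·-2 + 3·-1 = 3
  a_7 = -2·3 + -2·-15 + -1·13 + 3·-2 = 5
  a_8 = -2·5 + -2·3 + -1·-15 + 3·13 = 38
  a_9 = -2·38 + -2·5 + -1·3 + 3·-15 = -134
  a_10 = -2·-134 + -2·38 + -1·5 + 3·3 = 196
  a_11 = -2·196 + -2·-134 + -1·38 + 3·5 = -147
  a_12 = -2·-147 + -2·196 + -1·-134 + 3·38 = 150
  a_13 = -2·150 + -2·-147 + -1·196 + 3·-134 = -604
  a_14 = -2·-604 + -2·150 + -1·-147 + 3·196 = 1643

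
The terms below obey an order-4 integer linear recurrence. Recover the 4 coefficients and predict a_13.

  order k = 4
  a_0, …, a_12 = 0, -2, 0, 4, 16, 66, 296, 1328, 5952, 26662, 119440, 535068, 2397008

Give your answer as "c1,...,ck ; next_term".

  a_4 = 4·4 + 2·0 + 0·-2 + 3·0 = 16
  a_5 = 4·16 + 2·4 + 0·0 + 3·-2 = 66
  a_6 = 4·66 + 2·16 + 0·4 + 3·0 = 296
  a_7 = 4·296 + 2·66 + 0·16 + 3·4 = 1328
  a_8 = 4·1328 + 2·296 + 0·66 + 3·16 = 5952
  a_9 = 4·5952 + 2·1328 + 0·296 + 3·66 = 26662
  a_10 = 4·26662 + 2·5952 + 0·1328 + 3·296 = 119440
  a_11 = 4·119440 + 2·26662 + 0·5952 + 3·1328 = 535068
  a_12 = 4·535068 + 2·119440 + 0·26662 + 3·5952 = 2397008
  a_13 = 4·2397008 + 2·535068 + 0·119440 + 3·26662 = 10738154

4,2,0,3 ; 10738154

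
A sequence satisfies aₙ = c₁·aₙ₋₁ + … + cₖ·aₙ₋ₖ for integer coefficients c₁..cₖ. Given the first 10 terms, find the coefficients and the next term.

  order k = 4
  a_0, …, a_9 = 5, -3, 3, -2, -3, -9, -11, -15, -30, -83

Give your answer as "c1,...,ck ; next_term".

3,-3,1,3 ; -207

  a_4 = 3·-2 + -3·3 + 1·-3 + 3·5 = -3
  a_5 = 3·-3 + -3·-2 + 1·3 + 3·-3 = -9
  a_6 = 3·-9 + -3·-3 + 1·-2 + 3·3 = -11
  a_7 = 3·-11 + -3·-9 + 1·-3 + 3·-2 = -15
  a_8 = 3·-15 + -3·-11 + 1·-9 + 3·-3 = -30
  a_9 = 3·-30 + -3·-15 + 1·-11 + 3·-9 = -83
  a_10 = 3·-83 + -3·-30 + 1·-15 + 3·-11 = -207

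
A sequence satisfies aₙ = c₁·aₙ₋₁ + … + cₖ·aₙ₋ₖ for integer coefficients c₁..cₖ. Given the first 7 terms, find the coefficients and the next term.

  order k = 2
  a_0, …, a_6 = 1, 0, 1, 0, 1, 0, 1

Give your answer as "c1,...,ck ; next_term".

0,1 ; 0

  a_2 = 0·0 + 1·1 = 1
  a_3 = 0·1 + 1·0 = 0
  a_4 = 0·0 + 1·1 = 1
  a_5 = 0·1 + 1·0 = 0
  a_6 = 0·0 + 1·1 = 1
  a_7 = 0·1 + 1·0 = 0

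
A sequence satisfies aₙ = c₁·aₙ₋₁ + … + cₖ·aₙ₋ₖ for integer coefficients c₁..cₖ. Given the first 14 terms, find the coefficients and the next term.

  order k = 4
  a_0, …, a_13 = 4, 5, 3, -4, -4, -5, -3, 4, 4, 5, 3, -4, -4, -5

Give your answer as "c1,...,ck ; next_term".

0,0,0,-1 ; -3

  a_4 = 0·-4 + 0·3 + 0·5 + -1·4 = -4
  a_5 = 0·-4 + 0·-4 + 0·3 + -1·5 = -5
  a_6 = 0·-5 + 0·-4 + 0·-4 + -1·3 = -3
  a_7 = 0·-3 + 0·-5 + 0·-4 + -1·-4 = 4
  a_8 = 0·4 + 0·-3 + 0·-5 + -1·-4 = 4
  a_9 = 0·4 + 0·4 + 0·-3 + -1·-5 = 5
  a_10 = 0·5 + 0·4 + 0·4 + -1·-3 = 3
  a_11 = 0·3 + 0·5 + 0·4 + -1·4 = -4
  a_12 = 0·-4 + 0·3 + 0·5 + -1·4 = -4
  a_13 = 0·-4 + 0·-4 + 0·3 + -1·5 = -5
  a_14 = 0·-5 + 0·-4 + 0·-4 + -1·3 = -3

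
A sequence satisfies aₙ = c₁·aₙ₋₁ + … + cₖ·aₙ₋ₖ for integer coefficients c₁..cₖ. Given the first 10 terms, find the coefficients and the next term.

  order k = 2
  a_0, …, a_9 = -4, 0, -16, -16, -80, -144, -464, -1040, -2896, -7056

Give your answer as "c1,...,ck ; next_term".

  a_2 = 1·0 + 4·-4 = -16
  a_3 = 1·-16 + 4·0 = -16
  a_4 = 1·-16 + 4·-16 = -80
  a_5 = 1·-80 + 4·-16 = -144
  a_6 = 1·-144 + 4·-80 = -464
  a_7 = 1·-464 + 4·-144 = -1040
  a_8 = 1·-1040 + 4·-464 = -2896
  a_9 = 1·-2896 + 4·-1040 = -7056
  a_10 = 1·-7056 + 4·-2896 = -18640

1,4 ; -18640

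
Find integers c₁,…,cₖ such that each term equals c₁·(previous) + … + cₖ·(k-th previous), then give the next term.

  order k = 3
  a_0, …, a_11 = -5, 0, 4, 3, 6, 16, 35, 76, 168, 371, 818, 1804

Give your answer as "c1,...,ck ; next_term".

2,0,1 ; 3979

  a_3 = 2·4 + 0·0 + 1·-5 = 3
  a_4 = 2·3 + 0·4 + 1·0 = 6
  a_5 = 2·6 + 0·3 + 1·4 = 16
  a_6 = 2·16 + 0·6 + 1·3 = 35
  a_7 = 2·35 + 0·16 + 1·6 = 76
  a_8 = 2·76 + 0·35 + 1·16 = 168
  a_9 = 2·168 + 0·76 + 1·35 = 371
  a_10 = 2·371 + 0·168 + 1·76 = 818
  a_11 = 2·818 + 0·371 + 1·168 = 1804
  a_12 = 2·1804 + 0·818 + 1·371 = 3979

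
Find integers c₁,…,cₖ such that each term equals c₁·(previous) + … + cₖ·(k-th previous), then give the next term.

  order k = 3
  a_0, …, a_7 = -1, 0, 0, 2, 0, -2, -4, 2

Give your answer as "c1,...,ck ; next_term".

0,-1,-2 ; 8

  a_3 = 0·0 + -1·0 + -2·-1 = 2
  a_4 = 0·2 + -1·0 + -2·0 = 0
  a_5 = 0·0 + -1·2 + -2·0 = -2
  a_6 = 0·-2 + -1·0 + -2·2 = -4
  a_7 = 0·-4 + -1·-2 + -2·0 = 2
  a_8 = 0·2 + -1·-4 + -2·-2 = 8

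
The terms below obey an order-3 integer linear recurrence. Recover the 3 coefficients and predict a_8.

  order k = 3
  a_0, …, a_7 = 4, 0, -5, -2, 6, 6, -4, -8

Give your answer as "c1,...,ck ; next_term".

2,-2,2 ; 4

  a_3 = 2·-5 + -2·0 + 2·4 = -2
  a_4 = 2·-2 + -2·-5 + 2·0 = 6
  a_5 = 2·6 + -2·-2 + 2·-5 = 6
  a_6 = 2·6 + -2·6 + 2·-2 = -4
  a_7 = 2·-4 + -2·6 + 2·6 = -8
  a_8 = 2·-8 + -2·-4 + 2·6 = 4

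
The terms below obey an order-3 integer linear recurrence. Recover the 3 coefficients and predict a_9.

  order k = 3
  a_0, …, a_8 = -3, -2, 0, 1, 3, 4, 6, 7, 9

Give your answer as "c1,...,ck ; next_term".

  a_3 = 1·0 + 1·-2 + -1·-3 = 1
  a_4 = 1·1 + 1·0 + -1·-2 = 3
  a_5 = 1·3 + 1·1 + -1·0 = 4
  a_6 = 1·4 + 1·3 + -1·1 = 6
  a_7 = 1·6 + 1·4 + -1·3 = 7
  a_8 = 1·7 + 1·6 + -1·4 = 9
  a_9 = 1·9 + 1·7 + -1·6 = 10

1,1,-1 ; 10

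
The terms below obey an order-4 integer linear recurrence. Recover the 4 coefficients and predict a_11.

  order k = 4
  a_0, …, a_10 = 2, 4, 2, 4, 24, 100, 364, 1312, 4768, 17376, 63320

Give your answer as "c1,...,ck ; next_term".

4,-2,2,2 ; 230688

  a_4 = 4·4 + -2·2 + 2·4 + 2·2 = 24
  a_5 = 4·24 + -2·4 + 2·2 + 2·4 = 100
  a_6 = 4·100 + -2·24 + 2·4 + 2·2 = 364
  a_7 = 4·364 + -2·100 + 2·24 + 2·4 = 1312
  a_8 = 4·1312 + -2·364 + 2·100 + 2·24 = 4768
  a_9 = 4·4768 + -2·1312 + 2·364 + 2·100 = 17376
  a_10 = 4·17376 + -2·4768 + 2·1312 + 2·364 = 63320
  a_11 = 4·63320 + -2·17376 + 2·4768 + 2·1312 = 230688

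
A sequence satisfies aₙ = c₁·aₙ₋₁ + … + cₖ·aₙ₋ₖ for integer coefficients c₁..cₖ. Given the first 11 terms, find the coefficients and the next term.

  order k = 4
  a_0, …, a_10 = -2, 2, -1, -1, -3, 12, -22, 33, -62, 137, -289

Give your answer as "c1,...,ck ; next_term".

-2,-1,-1,2 ; 569

  a_4 = -2·-1 + -1·-1 + -1·2 + 2·-2 = -3
  a_5 = -2·-3 + -1·-1 + -1·-1 + 2·2 = 12
  a_6 = -2·12 + -1·-3 + -1·-1 + 2·-1 = -22
  a_7 = -2·-22 + -1·12 + -1·-3 + 2·-1 = 33
  a_8 = -2·33 + -1·-22 + -1·12 + 2·-3 = -62
  a_9 = -2·-62 + -1·33 + -1·-22 + 2·12 = 137
  a_10 = -2·137 + -1·-62 + -1·33 + 2·-22 = -289
  a_11 = -2·-289 + -1·137 + -1·-62 + 2·33 = 569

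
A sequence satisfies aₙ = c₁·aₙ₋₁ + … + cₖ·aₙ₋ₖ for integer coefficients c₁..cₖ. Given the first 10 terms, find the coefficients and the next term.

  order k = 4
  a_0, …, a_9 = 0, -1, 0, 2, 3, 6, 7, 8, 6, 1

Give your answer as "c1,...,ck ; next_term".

  a_4 = 1·2 + 1·0 + -1·-1 + -1·0 = 3
  a_5 = 1·3 + 1·2 + -1·0 + -1·-1 = 6
  a_6 = 1·6 + 1·3 + -1·2 + -1·0 = 7
  a_7 = 1·7 + 1·6 + -1·3 + -1·2 = 8
  a_8 = 1·8 + 1·7 + -1·6 + -1·3 = 6
  a_9 = 1·6 + 1·8 + -1·7 + -1·6 = 1
  a_10 = 1·1 + 1·6 + -1·8 + -1·7 = -8

1,1,-1,-1 ; -8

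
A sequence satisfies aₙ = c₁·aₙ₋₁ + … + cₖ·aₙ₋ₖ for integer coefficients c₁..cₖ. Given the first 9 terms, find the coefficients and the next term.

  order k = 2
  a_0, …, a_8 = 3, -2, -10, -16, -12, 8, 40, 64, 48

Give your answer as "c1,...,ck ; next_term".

  a_2 = 2·-2 + -2·3 = -10
  a_3 = 2·-10 + -2·-2 = -16
  a_4 = 2·-16 + -2·-10 = -12
  a_5 = 2·-12 + -2·-16 = 8
  a_6 = 2·8 + -2·-12 = 40
  a_7 = 2·40 + -2·8 = 64
  a_8 = 2·64 + -2·40 = 48
  a_9 = 2·48 + -2·64 = -32

2,-2 ; -32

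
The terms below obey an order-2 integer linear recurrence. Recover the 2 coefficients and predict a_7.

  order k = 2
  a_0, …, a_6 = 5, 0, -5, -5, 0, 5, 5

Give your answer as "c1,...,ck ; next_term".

1,-1 ; 0

  a_2 = 1·0 + -1·5 = -5
  a_3 = 1·-5 + -1·0 = -5
  a_4 = 1·-5 + -1·-5 = 0
  a_5 = 1·0 + -1·-5 = 5
  a_6 = 1·5 + -1·0 = 5
  a_7 = 1·5 + -1·5 = 0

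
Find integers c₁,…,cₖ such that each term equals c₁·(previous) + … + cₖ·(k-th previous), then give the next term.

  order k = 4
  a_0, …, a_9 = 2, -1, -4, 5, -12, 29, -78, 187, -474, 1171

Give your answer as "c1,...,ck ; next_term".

-1,3,-1,2 ; -2936

  a_4 = -1·5 + 3·-4 + -1·-1 + 2·2 = -12
  a_5 = -1·-12 + 3·5 + -1·-4 + 2·-1 = 29
  a_6 = -1·29 + 3·-12 + -1·5 + 2·-4 = -78
  a_7 = -1·-78 + 3·29 + -1·-12 + 2·5 = 187
  a_8 = -1·187 + 3·-78 + -1·29 + 2·-12 = -474
  a_9 = -1·-474 + 3·187 + -1·-78 + 2·29 = 1171
  a_10 = -1·1171 + 3·-474 + -1·187 + 2·-78 = -2936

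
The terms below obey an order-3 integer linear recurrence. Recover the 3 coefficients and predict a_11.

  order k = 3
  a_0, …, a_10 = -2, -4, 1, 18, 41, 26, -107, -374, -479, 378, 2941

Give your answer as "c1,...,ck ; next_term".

2,-3,-2 ; 5706

  a_3 = 2·1 + -3·-4 + -2·-2 = 18
  a_4 = 2·18 + -3·1 + -2·-4 = 41
  a_5 = 2·41 + -3·18 + -2·1 = 26
  a_6 = 2·26 + -3·41 + -2·18 = -107
  a_7 = 2·-107 + -3·26 + -2·41 = -374
  a_8 = 2·-374 + -3·-107 + -2·26 = -479
  a_9 = 2·-479 + -3·-374 + -2·-107 = 378
  a_10 = 2·378 + -3·-479 + -2·-374 = 2941
  a_11 = 2·2941 + -3·378 + -2·-479 = 5706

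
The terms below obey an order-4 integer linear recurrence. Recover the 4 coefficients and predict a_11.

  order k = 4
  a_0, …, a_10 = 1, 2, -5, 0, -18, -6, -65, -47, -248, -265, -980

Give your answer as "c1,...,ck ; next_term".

1,3,-2,1 ; -1326

  a_4 = 1·0 + 3·-5 + -2·2 + 1·1 = -18
  a_5 = 1·-18 + 3·0 + -2·-5 + 1·2 = -6
  a_6 = 1·-6 + 3·-18 + -2·0 + 1·-5 = -65
  a_7 = 1·-65 + 3·-6 + -2·-18 + 1·0 = -47
  a_8 = 1·-47 + 3·-65 + -2·-6 + 1·-18 = -248
  a_9 = 1·-248 + 3·-47 + -2·-65 + 1·-6 = -265
  a_10 = 1·-265 + 3·-248 + -2·-47 + 1·-65 = -980
  a_11 = 1·-980 + 3·-265 + -2·-248 + 1·-47 = -1326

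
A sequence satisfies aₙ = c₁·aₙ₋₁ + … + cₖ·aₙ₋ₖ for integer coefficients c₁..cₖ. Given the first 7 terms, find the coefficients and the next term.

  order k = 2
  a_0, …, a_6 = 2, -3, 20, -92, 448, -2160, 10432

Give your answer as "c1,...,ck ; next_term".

-4,4 ; -50368

  a_2 = -4·-3 + 4·2 = 20
  a_3 = -4·20 + 4·-3 = -92
  a_4 = -4·-92 + 4·20 = 448
  a_5 = -4·448 + 4·-92 = -2160
  a_6 = -4·-2160 + 4·448 = 10432
  a_7 = -4·10432 + 4·-2160 = -50368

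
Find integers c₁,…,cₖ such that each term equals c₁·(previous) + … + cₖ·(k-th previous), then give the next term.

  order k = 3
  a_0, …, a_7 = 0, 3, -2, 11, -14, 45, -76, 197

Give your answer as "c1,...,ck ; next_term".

  a_3 = -1·-2 + 3·3 + 1·0 = 11
  a_4 = -1·11 + 3·-2 + 1·3 = -14
  a_5 = -1·-14 + 3·11 + 1·-2 = 45
  a_6 = -1·45 + 3·-14 + 1·11 = -76
  a_7 = -1·-76 + 3·45 + 1·-14 = 197
  a_8 = -1·197 + 3·-76 + 1·45 = -380

-1,3,1 ; -380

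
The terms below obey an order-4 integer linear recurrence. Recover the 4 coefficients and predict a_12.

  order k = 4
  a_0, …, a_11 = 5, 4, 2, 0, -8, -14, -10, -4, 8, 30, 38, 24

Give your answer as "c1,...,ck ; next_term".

  a_4 = 1·0 + -1·2 + 1·4 + -2·5 = -8
  a_5 = 1·-8 + -1·0 + 1·2 + -2·4 = -14
  a_6 = 1·-14 + -1·-8 + 1·0 + -2·2 = -10
  a_7 = 1·-10 + -1·-14 + 1·-8 + -2·0 = -4
  a_8 = 1·-4 + -1·-10 + 1·-14 + -2·-8 = 8
  a_9 = 1·8 + -1·-4 + 1·-10 + -2·-14 = 30
  a_10 = 1·30 + -1·8 + 1·-4 + -2·-10 = 38
  a_11 = 1·38 + -1·30 + 1·8 + -2·-4 = 24
  a_12 = 1·24 + -1·38 + 1·30 + -2·8 = 0

1,-1,1,-2 ; 0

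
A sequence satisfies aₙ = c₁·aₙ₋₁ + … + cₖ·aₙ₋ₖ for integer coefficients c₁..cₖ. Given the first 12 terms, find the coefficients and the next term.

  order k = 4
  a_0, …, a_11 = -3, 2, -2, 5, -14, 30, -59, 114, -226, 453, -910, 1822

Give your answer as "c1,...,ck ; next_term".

-2,0,1,2 ; -3643

  a_4 = -2·5 + 0·-2 + 1·2 + 2·-3 = -14
  a_5 = -2·-14 + 0·5 + 1·-2 + 2·2 = 30
  a_6 = -2·30 + 0·-14 + 1·5 + 2·-2 = -59
  a_7 = -2·-59 + 0·30 + 1·-14 + 2·5 = 114
  a_8 = -2·114 + 0·-59 + 1·30 + 2·-14 = -226
  a_9 = -2·-226 + 0·114 + 1·-59 + 2·30 = 453
  a_10 = -2·453 + 0·-226 + 1·114 + 2·-59 = -910
  a_11 = -2·-910 + 0·453 + 1·-226 + 2·114 = 1822
  a_12 = -2·1822 + 0·-910 + 1·453 + 2·-226 = -3643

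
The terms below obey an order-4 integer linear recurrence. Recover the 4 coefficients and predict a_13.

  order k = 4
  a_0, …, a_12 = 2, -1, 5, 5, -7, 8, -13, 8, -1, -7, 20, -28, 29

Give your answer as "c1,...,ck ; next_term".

  a_4 = -1·5 + 0·5 + 0·-1 + -1·2 = -7
  a_5 = -1·-7 + 0·5 + 0·5 + -1·-1 = 8
  a_6 = -1·8 + 0·-7 + 0·5 + -1·5 = -13
  a_7 = -1·-13 + 0·8 + 0·-7 + -1·5 = 8
  a_8 = -1·8 + 0·-13 + 0·8 + -1·-7 = -1
  a_9 = -1·-1 + 0·8 + 0·-13 + -1·8 = -7
  a_10 = -1·-7 + 0·-1 + 0·8 + -1·-13 = 20
  a_11 = -1·20 + 0·-7 + 0·-1 + -1·8 = -28
  a_12 = -1·-28 + 0·20 + 0·-7 + -1·-1 = 29
  a_13 = -1·29 + 0·-28 + 0·20 + -1·-7 = -22

-1,0,0,-1 ; -22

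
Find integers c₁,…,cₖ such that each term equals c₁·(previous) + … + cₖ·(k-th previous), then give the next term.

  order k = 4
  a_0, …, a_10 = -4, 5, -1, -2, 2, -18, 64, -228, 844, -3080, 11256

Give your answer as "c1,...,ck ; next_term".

  a_4 = -3·-2 + 2·-1 + -2·5 + -2·-4 = 2
  a_5 = -3·2 + 2·-2 + -2·-1 + -2·5 = -18
  a_6 = -3·-18 + 2·2 + -2·-2 + -2·-1 = 64
  a_7 = -3·64 + 2·-18 + -2·2 + -2·-2 = -228
  a_8 = -3·-228 + 2·64 + -2·-18 + -2·2 = 844
  a_9 = -3·844 + 2·-228 + -2·64 + -2·-18 = -3080
  a_10 = -3·-3080 + 2·844 + -2·-228 + -2·64 = 11256
  a_11 = -3·11256 + 2·-3080 + -2·844 + -2·-228 = -41160

-3,2,-2,-2 ; -41160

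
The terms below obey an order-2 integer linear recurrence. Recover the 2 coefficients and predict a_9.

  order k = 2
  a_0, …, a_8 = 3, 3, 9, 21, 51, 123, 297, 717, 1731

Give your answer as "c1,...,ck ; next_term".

  a_2 = 2·3 + 1·3 = 9
  a_3 = 2·9 + 1·3 = 21
  a_4 = 2·21 + 1·9 = 51
  a_5 = 2·51 + 1·21 = 123
  a_6 = 2·123 + 1·51 = 297
  a_7 = 2·297 + 1·123 = 717
  a_8 = 2·717 + 1·297 = 1731
  a_9 = 2·1731 + 1·717 = 4179

2,1 ; 4179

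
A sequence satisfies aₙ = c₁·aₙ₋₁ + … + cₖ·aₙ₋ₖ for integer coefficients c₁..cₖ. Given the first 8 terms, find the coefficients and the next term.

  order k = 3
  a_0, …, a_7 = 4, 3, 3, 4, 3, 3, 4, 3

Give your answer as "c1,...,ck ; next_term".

  a_3 = 0·3 + 0·3 + 1·4 = 4
  a_4 = 0·4 + 0·3 + 1·3 = 3
  a_5 = 0·3 + 0·4 + 1·3 = 3
  a_6 = 0·3 + 0·3 + 1·4 = 4
  a_7 = 0·4 + 0·3 + 1·3 = 3
  a_8 = 0·3 + 0·4 + 1·3 = 3

0,0,1 ; 3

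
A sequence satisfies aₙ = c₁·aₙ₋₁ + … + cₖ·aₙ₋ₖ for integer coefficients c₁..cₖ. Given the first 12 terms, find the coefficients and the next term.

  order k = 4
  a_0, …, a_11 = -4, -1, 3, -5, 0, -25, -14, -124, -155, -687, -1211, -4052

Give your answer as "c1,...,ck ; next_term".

  a_4 = 1·-5 + 4·3 + -1·-1 + 2·-4 = 0
  a_5 = 1·0 + 4·-5 + -1·3 + 2·-1 = -25
  a_6 = 1·-25 + 4·0 + -1·-5 + 2·3 = -14
  a_7 = 1·-14 + 4·-25 + -1·0 + 2·-5 = -124
  a_8 = 1·-124 + 4·-14 + -1·-25 + 2·0 = -155
  a_9 = 1·-155 + 4·-124 + -1·-14 + 2·-25 = -687
  a_10 = 1·-687 + 4·-155 + -1·-124 + 2·-14 = -1211
  a_11 = 1·-1211 + 4·-687 + -1·-155 + 2·-124 = -4052
  a_12 = 1·-4052 + 4·-1211 + -1·-687 + 2·-155 = -8519

1,4,-1,2 ; -8519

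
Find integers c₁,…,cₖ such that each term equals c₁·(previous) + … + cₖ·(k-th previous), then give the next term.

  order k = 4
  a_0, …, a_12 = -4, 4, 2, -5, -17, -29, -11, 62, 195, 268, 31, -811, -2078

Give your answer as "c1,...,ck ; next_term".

1,0,-4,-1 ; -2470

  a_4 = 1·-5 + 0·2 + -4·4 + -1·-4 = -17
  a_5 = 1·-17 + 0·-5 + -4·2 + -1·4 = -29
  a_6 = 1·-29 + 0·-17 + -4·-5 + -1·2 = -11
  a_7 = 1·-11 + 0·-29 + -4·-17 + -1·-5 = 62
  a_8 = 1·62 + 0·-11 + -4·-29 + -1·-17 = 195
  a_9 = 1·195 + 0·62 + -4·-11 + -1·-29 = 268
  a_10 = 1·268 + 0·195 + -4·62 + -1·-11 = 31
  a_11 = 1·31 + 0·268 + -4·195 + -1·62 = -811
  a_12 = 1·-811 + 0·31 + -4·268 + -1·195 = -2078
  a_13 = 1·-2078 + 0·-811 + -4·31 + -1·268 = -2470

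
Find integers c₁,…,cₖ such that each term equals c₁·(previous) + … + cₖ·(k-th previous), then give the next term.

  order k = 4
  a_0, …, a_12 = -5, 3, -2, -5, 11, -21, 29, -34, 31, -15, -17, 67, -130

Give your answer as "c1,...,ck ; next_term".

-1,1,1,-1 ; 195

  a_4 = -1·-5 + 1·-2 + 1·3 + -1·-5 = 11
  a_5 = -1·11 + 1·-5 + 1·-2 + -1·3 = -21
  a_6 = -1·-21 + 1·11 + 1·-5 + -1·-2 = 29
  a_7 = -1·29 + 1·-21 + 1·11 + -1·-5 = -34
  a_8 = -1·-34 + 1·29 + 1·-21 + -1·11 = 31
  a_9 = -1·31 + 1·-34 + 1·29 + -1·-21 = -15
  a_10 = -1·-15 + 1·31 + 1·-34 + -1·29 = -17
  a_11 = -1·-17 + 1·-15 + 1·31 + -1·-34 = 67
  a_12 = -1·67 + 1·-17 + 1·-15 + -1·31 = -130
  a_13 = -1·-130 + 1·67 + 1·-17 + -1·-15 = 195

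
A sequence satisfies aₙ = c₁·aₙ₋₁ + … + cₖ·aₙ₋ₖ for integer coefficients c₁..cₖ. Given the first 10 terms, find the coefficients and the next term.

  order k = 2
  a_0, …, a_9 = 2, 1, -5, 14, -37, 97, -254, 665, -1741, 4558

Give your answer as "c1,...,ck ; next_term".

-3,-1 ; -11933

  a_2 = -3·1 + -1·2 = -5
  a_3 = -3·-5 + -1·1 = 14
  a_4 = -3·14 + -1·-5 = -37
  a_5 = -3·-37 + -1·14 = 97
  a_6 = -3·97 + -1·-37 = -254
  a_7 = -3·-254 + -1·97 = 665
  a_8 = -3·665 + -1·-254 = -1741
  a_9 = -3·-1741 + -1·665 = 4558
  a_10 = -3·4558 + -1·-1741 = -11933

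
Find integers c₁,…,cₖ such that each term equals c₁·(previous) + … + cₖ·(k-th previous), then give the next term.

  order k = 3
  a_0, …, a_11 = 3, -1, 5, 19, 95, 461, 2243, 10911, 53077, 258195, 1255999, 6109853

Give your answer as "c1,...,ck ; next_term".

4,4,1 ; 29721603

  a_3 = 4·5 + 4·-1 + 1·3 = 19
  a_4 = 4·19 + 4·5 + 1·-1 = 95
  a_5 = 4·95 + 4·19 + 1·5 = 461
  a_6 = 4·461 + 4·95 + 1·19 = 2243
  a_7 = 4·2243 + 4·461 + 1·95 = 10911
  a_8 = 4·10911 + 4·2243 + 1·461 = 53077
  a_9 = 4·53077 + 4·10911 + 1·2243 = 258195
  a_10 = 4·258195 + 4·53077 + 1·10911 = 1255999
  a_11 = 4·1255999 + 4·258195 + 1·53077 = 6109853
  a_12 = 4·6109853 + 4·1255999 + 1·258195 = 29721603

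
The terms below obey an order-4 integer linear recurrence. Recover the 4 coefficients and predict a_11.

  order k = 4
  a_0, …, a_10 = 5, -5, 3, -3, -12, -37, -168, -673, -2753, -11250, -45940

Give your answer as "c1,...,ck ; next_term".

  a_4 = 3·-3 + 4·3 + 2·-5 + -1·5 = -12
  a_5 = 3·-12 + 4·-3 + 2·3 + -1·-5 = -37
  a_6 = 3·-37 + 4·-12 + 2·-3 + -1·3 = -168
  a_7 = 3·-168 + 4·-37 + 2·-12 + -1·-3 = -673
  a_8 = 3·-673 + 4·-168 + 2·-37 + -1·-12 = -2753
  a_9 = 3·-2753 + 4·-673 + 2·-168 + -1·-37 = -11250
  a_10 = 3·-11250 + 4·-2753 + 2·-673 + -1·-168 = -45940
  a_11 = 3·-45940 + 4·-11250 + 2·-2753 + -1·-673 = -187653

3,4,2,-1 ; -187653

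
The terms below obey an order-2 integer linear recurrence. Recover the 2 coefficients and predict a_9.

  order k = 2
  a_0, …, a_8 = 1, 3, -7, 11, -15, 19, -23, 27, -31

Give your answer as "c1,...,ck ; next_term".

  a_2 = -2·3 + -1·1 = -7
  a_3 = -2·-7 + -1·3 = 11
  a_4 = -2·11 + -1·-7 = -15
  a_5 = -2·-15 + -1·11 = 19
  a_6 = -2·19 + -1·-15 = -23
  a_7 = -2·-23 + -1·19 = 27
  a_8 = -2·27 + -1·-23 = -31
  a_9 = -2·-31 + -1·27 = 35

-2,-1 ; 35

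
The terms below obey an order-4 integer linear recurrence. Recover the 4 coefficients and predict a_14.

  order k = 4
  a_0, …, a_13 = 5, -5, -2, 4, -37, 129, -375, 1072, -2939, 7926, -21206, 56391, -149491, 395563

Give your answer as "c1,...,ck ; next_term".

-3,0,1,-4 ; -1045474

  a_4 = -3·4 + 0·-2 + 1·-5 + -4·5 = -37
  a_5 = -3·-37 + 0·4 + 1·-2 + -4·-5 = 129
  a_6 = -3·129 + 0·-37 + 1·4 + -4·-2 = -375
  a_7 = -3·-375 + 0·129 + 1·-37 + -4·4 = 1072
  a_8 = -3·1072 + 0·-375 + 1·129 + -4·-37 = -2939
  a_9 = -3·-2939 + 0·1072 + 1·-375 + -4·129 = 7926
  a_10 = -3·7926 + 0·-2939 + 1·1072 + -4·-375 = -21206
  a_11 = -3·-21206 + 0·7926 + 1·-2939 + -4·1072 = 56391
  a_12 = -3·56391 + 0·-21206 + 1·7926 + -4·-2939 = -149491
  a_13 = -3·-149491 + 0·56391 + 1·-21206 + -4·7926 = 395563
  a_14 = -3·395563 + 0·-149491 + 1·56391 + -4·-21206 = -1045474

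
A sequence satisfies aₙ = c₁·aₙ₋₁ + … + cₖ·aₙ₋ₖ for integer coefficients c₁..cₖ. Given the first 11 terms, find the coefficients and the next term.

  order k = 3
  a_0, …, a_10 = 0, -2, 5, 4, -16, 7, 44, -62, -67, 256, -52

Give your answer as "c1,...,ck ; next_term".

0,-2,3 ; -713

  a_3 = 0·5 + -2·-2 + 3·0 = 4
  a_4 = 0·4 + -2·5 + 3·-2 = -16
  a_5 = 0·-16 + -2·4 + 3·5 = 7
  a_6 = 0·7 + -2·-16 + 3·4 = 44
  a_7 = 0·44 + -2·7 + 3·-16 = -62
  a_8 = 0·-62 + -2·44 + 3·7 = -67
  a_9 = 0·-67 + -2·-62 + 3·44 = 256
  a_10 = 0·256 + -2·-67 + 3·-62 = -52
  a_11 = 0·-52 + -2·256 + 3·-67 = -713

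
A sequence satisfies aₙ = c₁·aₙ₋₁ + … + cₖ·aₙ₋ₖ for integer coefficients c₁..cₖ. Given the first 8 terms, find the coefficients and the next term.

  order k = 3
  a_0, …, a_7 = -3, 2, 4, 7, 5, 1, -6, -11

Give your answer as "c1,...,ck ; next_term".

1,0,-1 ; -12

  a_3 = 1·4 + 0·2 + -1·-3 = 7
  a_4 = 1·7 + 0·4 + -1·2 = 5
  a_5 = 1·5 + 0·7 + -1·4 = 1
  a_6 = 1·1 + 0·5 + -1·7 = -6
  a_7 = 1·-6 + 0·1 + -1·5 = -11
  a_8 = 1·-11 + 0·-6 + -1·1 = -12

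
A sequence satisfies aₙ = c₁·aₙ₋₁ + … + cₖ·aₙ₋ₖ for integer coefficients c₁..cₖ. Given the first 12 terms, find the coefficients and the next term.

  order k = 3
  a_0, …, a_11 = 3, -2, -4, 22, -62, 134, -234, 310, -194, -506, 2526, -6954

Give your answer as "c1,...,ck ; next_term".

  a_3 = -3·-4 + -2·-2 + 2·3 = 22
  a_4 = -3·22 + -2·-4 + 2·-2 = -62
  a_5 = -3·-62 + -2·22 + 2·-4 = 134
  a_6 = -3·134 + -2·-62 + 2·22 = -234
  a_7 = -3·-234 + -2·134 + 2·-62 = 310
  a_8 = -3·310 + -2·-234 + 2·134 = -194
  a_9 = -3·-194 + -2·310 + 2·-234 = -506
  a_10 = -3·-506 + -2·-194 + 2·310 = 2526
  a_11 = -3·2526 + -2·-506 + 2·-194 = -6954
  a_12 = -3·-6954 + -2·2526 + 2·-506 = 14798

-3,-2,2 ; 14798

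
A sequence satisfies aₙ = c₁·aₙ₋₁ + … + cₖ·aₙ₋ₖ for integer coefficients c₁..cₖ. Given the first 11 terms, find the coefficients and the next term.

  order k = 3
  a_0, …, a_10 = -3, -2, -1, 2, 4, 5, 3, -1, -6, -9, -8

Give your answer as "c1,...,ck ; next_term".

  a_3 = 1·-1 + 0·-2 + -1·-3 = 2
  a_4 = 1·2 + 0·-1 + -1·-2 = 4
  a_5 = 1·4 + 0·2 + -1·-1 = 5
  a_6 = 1·5 + 0·4 + -1·2 = 3
  a_7 = 1·3 + 0·5 + -1·4 = -1
  a_8 = 1·-1 + 0·3 + -1·5 = -6
  a_9 = 1·-6 + 0·-1 + -1·3 = -9
  a_10 = 1·-9 + 0·-6 + -1·-1 = -8
  a_11 = 1·-8 + 0·-9 + -1·-6 = -2

1,0,-1 ; -2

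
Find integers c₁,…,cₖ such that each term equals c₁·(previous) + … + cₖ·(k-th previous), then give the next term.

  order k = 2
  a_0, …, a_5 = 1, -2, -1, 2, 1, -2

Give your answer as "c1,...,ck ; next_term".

0,-1 ; -1

  a_2 = 0·-2 + -1·1 = -1
  a_3 = 0·-1 + -1·-2 = 2
  a_4 = 0·2 + -1·-1 = 1
  a_5 = 0·1 + -1·2 = -2
  a_6 = 0·-2 + -1·1 = -1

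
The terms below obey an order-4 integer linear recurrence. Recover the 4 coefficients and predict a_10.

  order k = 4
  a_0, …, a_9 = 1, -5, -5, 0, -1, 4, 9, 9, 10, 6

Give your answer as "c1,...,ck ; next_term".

  a_4 = 1·0 + 0·-5 + 0·-5 + -1·1 = -1
  a_5 = 1·-1 + 0·0 + 0·-5 + -1·-5 = 4
  a_6 = 1·4 + 0·-1 + 0·0 + -1·-5 = 9
  a_7 = 1·9 + 0·4 + 0·-1 + -1·0 = 9
  a_8 = 1·9 + 0·9 + 0·4 + -1·-1 = 10
  a_9 = 1·10 + 0·9 + 0·9 + -1·4 = 6
  a_10 = 1·6 + 0·10 + 0·9 + -1·9 = -3

1,0,0,-1 ; -3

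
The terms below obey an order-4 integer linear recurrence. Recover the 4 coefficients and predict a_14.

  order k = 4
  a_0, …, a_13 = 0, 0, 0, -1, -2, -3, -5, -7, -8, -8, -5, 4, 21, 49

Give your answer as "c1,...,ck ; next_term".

  a_4 = 2·-1 + -1·0 + 1·0 + -2·0 = -2
  a_5 = 2·-2 + -1·-1 + 1·0 + -2·0 = -3
  a_6 = 2·-3 + -1·-2 + 1·-1 + -2·0 = -5
  a_7 = 2·-5 + -1·-3 + 1·-2 + -2·-1 = -7
  a_8 = 2·-7 + -1·-5 + 1·-3 + -2·-2 = -8
  a_9 = 2·-8 + -1·-7 + 1·-5 + -2·-3 = -8
  a_10 = 2·-8 + -1·-8 + 1·-7 + -2·-5 = -5
  a_11 = 2·-5 + -1·-8 + 1·-8 + -2·-7 = 4
  a_12 = 2·4 + -1·-5 + 1·-8 + -2·-8 = 21
  a_13 = 2·21 + -1·4 + 1·-5 + -2·-8 = 49
  a_14 = 2·49 + -1·21 + 1·4 + -2·-5 = 91

2,-1,1,-2 ; 91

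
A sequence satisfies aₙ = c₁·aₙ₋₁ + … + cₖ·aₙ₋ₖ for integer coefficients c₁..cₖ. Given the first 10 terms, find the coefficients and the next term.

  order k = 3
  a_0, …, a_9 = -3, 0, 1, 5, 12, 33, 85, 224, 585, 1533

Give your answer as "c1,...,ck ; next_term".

2,2,-1 ; 4012

  a_3 = 2·1 + 2·0 + -1·-3 = 5
  a_4 = 2·5 + 2·1 + -1·0 = 12
  a_5 = 2·12 + 2·5 + -1·1 = 33
  a_6 = 2·33 + 2·12 + -1·5 = 85
  a_7 = 2·85 + 2·33 + -1·12 = 224
  a_8 = 2·224 + 2·85 + -1·33 = 585
  a_9 = 2·585 + 2·224 + -1·85 = 1533
  a_10 = 2·1533 + 2·585 + -1·224 = 4012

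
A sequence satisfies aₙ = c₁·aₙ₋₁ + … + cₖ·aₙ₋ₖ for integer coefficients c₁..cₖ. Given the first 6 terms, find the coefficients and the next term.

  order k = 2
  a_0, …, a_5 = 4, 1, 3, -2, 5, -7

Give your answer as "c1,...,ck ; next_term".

  a_2 = -1·1 + 1·4 = 3
  a_3 = -1·3 + 1·1 = -2
  a_4 = -1·-2 + 1·3 = 5
  a_5 = -1·5 + 1·-2 = -7
  a_6 = -1·-7 + 1·5 = 12

-1,1 ; 12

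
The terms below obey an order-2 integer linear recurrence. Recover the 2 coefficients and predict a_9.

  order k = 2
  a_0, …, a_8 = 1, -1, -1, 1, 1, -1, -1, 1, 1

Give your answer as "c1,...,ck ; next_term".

  a_2 = 0·-1 + -1·1 = -1
  a_3 = 0·-1 + -1·-1 = 1
  a_4 = 0·1 + -1·-1 = 1
  a_5 = 0·1 + -1·1 = -1
  a_6 = 0·-1 + -1·1 = -1
  a_7 = 0·-1 + -1·-1 = 1
  a_8 = 0·1 + -1·-1 = 1
  a_9 = 0·1 + -1·1 = -1

0,-1 ; -1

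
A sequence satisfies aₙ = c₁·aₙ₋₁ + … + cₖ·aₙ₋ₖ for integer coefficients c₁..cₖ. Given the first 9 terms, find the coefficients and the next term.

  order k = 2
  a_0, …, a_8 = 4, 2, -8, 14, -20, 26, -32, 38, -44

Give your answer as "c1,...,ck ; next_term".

-2,-1 ; 50

  a_2 = -2·2 + -1·4 = -8
  a_3 = -2·-8 + -1·2 = 14
  a_4 = -2·14 + -1·-8 = -20
  a_5 = -2·-20 + -1·14 = 26
  a_6 = -2·26 + -1·-20 = -32
  a_7 = -2·-32 + -1·26 = 38
  a_8 = -2·38 + -1·-32 = -44
  a_9 = -2·-44 + -1·38 = 50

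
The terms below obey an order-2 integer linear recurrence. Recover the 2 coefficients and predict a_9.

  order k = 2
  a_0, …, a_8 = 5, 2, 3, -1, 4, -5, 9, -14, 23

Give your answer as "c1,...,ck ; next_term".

-1,1 ; -37

  a_2 = -1·2 + 1·5 = 3
  a_3 = -1·3 + 1·2 = -1
  a_4 = -1·-1 + 1·3 = 4
  a_5 = -1·4 + 1·-1 = -5
  a_6 = -1·-5 + 1·4 = 9
  a_7 = -1·9 + 1·-5 = -14
  a_8 = -1·-14 + 1·9 = 23
  a_9 = -1·23 + 1·-14 = -37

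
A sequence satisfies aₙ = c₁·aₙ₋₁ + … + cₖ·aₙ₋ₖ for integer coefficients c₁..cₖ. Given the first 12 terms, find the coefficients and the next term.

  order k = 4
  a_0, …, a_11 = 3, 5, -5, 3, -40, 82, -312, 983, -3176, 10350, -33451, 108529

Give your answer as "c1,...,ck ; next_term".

  a_4 = -2·3 + 4·-5 + -1·5 + -3·3 = -40
  a_5 = -2·-40 + 4·3 + -1·-5 + -3·5 = 82
  a_6 = -2·82 + 4·-40 + -1·3 + -3·-5 = -312
  a_7 = -2·-312 + 4·82 + -1·-40 + -3·3 = 983
  a_8 = -2·983 + 4·-312 + -1·82 + -3·-40 = -3176
  a_9 = -2·-3176 + 4·983 + -1·-312 + -3·82 = 10350
  a_10 = -2·10350 + 4·-3176 + -1·983 + -3·-312 = -33451
  a_11 = -2·-33451 + 4·10350 + -1·-3176 + -3·983 = 108529
  a_12 = -2·108529 + 4·-33451 + -1·10350 + -3·-3176 = -351684

-2,4,-1,-3 ; -351684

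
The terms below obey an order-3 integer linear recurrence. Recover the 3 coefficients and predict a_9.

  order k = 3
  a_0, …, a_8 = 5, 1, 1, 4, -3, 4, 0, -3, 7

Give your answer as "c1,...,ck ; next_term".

-1,0,1 ; -7

  a_3 = -1·1 + 0·1 + 1·5 = 4
  a_4 = -1·4 + 0·1 + 1·1 = -3
  a_5 = -1·-3 + 0·4 + 1·1 = 4
  a_6 = -1·4 + 0·-3 + 1·4 = 0
  a_7 = -1·0 + 0·4 + 1·-3 = -3
  a_8 = -1·-3 + 0·0 + 1·4 = 7
  a_9 = -1·7 + 0·-3 + 1·0 = -7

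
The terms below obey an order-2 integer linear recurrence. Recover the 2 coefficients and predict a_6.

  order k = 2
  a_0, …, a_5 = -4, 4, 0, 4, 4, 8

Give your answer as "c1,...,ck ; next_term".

1,1 ; 12

  a_2 = 1·4 + 1·-4 = 0
  a_3 = 1·0 + 1·4 = 4
  a_4 = 1·4 + 1·0 = 4
  a_5 = 1·4 + 1·4 = 8
  a_6 = 1·8 + 1·4 = 12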